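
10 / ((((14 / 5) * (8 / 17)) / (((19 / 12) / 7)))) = 8075 / 4704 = 1.72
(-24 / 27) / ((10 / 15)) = -4 / 3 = -1.33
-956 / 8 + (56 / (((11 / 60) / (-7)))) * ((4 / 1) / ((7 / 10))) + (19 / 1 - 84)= -272859 / 22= -12402.68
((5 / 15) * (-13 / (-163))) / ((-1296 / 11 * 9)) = -143 / 5703696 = -0.00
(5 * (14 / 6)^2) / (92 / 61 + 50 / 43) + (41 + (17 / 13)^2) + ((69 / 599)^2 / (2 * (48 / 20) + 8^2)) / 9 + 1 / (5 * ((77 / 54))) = 13429609043920760303 / 253187446191399720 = 53.04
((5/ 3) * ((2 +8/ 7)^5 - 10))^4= 4767069507919323498902410000/ 79792266297612001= 59743503087.62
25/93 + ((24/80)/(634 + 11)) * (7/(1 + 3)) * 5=43651/159960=0.27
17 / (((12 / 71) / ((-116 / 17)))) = -2059 / 3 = -686.33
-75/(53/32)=-2400/53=-45.28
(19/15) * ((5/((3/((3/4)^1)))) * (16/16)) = 19/12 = 1.58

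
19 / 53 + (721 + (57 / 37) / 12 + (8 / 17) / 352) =529149551 / 733414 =721.49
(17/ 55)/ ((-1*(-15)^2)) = -17/ 12375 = -0.00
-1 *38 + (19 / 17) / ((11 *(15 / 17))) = -6251 / 165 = -37.88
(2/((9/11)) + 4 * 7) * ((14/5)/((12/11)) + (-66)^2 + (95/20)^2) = 144051527/1080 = 133381.04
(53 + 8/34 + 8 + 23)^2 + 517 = 2200037/289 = 7612.58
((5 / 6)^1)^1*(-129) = -215 / 2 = -107.50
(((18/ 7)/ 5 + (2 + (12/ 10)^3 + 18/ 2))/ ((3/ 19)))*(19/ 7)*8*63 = 100389768/ 875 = 114731.16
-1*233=-233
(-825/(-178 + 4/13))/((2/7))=65/4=16.25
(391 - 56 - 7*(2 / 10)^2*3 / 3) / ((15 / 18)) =50208 / 125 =401.66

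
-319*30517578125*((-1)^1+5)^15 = -10452992000000000000000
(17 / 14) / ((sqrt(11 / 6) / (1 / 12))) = 17 * sqrt(66) / 1848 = 0.07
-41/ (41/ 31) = -31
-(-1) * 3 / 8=3 / 8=0.38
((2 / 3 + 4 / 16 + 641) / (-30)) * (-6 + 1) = 7703 / 72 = 106.99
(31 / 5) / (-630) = -31 / 3150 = -0.01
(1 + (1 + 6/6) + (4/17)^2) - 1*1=594/289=2.06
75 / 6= 25 / 2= 12.50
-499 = -499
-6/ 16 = -3/ 8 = -0.38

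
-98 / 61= -1.61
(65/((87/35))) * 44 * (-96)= -3203200/29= -110455.17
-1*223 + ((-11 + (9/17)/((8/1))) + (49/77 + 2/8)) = -348639/1496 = -233.05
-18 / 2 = -9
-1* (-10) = 10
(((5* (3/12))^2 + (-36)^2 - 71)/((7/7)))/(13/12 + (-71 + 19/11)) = -647625/36004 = -17.99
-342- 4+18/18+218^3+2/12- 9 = 62159269/6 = 10359878.17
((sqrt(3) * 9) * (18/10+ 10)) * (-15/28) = -1593 * sqrt(3)/28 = -98.54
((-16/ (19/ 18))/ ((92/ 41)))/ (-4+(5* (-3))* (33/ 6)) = 5904/ 75601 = 0.08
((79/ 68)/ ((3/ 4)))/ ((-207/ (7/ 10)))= -553/ 105570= -0.01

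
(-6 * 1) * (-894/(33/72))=128736/11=11703.27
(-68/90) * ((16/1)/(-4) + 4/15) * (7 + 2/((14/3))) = 14144/675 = 20.95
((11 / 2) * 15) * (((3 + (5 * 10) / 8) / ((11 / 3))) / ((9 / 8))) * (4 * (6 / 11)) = 4440 / 11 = 403.64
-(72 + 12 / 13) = -948 / 13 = -72.92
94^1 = 94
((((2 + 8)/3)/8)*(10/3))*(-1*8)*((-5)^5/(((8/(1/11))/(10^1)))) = 390625/99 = 3945.71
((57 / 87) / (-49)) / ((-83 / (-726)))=-0.12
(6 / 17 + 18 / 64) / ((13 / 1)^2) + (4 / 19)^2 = 1595521 / 33188896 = 0.05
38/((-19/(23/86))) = -23/43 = -0.53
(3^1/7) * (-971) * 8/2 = -11652/7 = -1664.57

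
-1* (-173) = 173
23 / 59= 0.39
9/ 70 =0.13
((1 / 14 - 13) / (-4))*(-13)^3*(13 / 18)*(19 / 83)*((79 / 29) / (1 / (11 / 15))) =-85354291451 / 36393840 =-2345.30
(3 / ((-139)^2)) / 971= 3 / 18760691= 0.00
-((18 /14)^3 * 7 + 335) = -17144 /49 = -349.88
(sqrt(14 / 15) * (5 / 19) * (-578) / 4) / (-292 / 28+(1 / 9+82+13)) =-6069 * sqrt(210) / 202730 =-0.43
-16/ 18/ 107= -8/ 963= -0.01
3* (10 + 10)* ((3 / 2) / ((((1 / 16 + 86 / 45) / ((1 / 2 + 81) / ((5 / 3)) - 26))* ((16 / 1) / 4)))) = 370980 / 1421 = 261.07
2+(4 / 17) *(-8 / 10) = 154 / 85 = 1.81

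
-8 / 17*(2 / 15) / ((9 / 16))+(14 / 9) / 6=113 / 765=0.15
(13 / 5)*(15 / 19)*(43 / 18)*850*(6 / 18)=237575 / 171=1389.33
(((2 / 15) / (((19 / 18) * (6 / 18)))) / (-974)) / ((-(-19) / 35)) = -126 / 175807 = -0.00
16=16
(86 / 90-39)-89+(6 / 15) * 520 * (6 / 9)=11.62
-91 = -91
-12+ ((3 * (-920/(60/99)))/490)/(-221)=-647463/54145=-11.96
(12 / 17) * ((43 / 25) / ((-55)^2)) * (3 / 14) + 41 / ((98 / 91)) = 685239673 / 17998750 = 38.07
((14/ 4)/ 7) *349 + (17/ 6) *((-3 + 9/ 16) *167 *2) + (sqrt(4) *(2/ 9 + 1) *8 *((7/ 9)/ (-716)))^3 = -2132.19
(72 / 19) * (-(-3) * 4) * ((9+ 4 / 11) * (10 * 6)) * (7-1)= 32037120 / 209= 153287.66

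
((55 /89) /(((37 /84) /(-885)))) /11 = -371700 /3293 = -112.88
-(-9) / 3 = 3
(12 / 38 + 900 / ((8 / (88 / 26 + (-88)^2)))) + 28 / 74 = 7965382994 / 9139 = 871581.46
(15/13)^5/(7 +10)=759375/6311981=0.12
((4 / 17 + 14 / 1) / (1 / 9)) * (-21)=-45738 / 17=-2690.47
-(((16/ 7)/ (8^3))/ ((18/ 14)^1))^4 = -1/ 6879707136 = -0.00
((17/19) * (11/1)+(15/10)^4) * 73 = 330763/304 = 1088.04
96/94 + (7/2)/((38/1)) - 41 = -142475/3572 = -39.89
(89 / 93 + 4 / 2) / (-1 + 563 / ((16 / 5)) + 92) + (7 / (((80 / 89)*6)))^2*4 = 51473147729 / 7626297600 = 6.75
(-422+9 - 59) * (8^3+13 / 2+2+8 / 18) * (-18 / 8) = 553243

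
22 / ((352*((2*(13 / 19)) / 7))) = 133 / 416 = 0.32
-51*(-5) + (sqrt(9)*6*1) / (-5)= 1257 / 5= 251.40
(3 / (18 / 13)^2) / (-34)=-169 / 3672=-0.05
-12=-12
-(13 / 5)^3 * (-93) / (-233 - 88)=-68107 / 13375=-5.09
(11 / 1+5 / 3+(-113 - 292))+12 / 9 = -391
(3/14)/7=3/98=0.03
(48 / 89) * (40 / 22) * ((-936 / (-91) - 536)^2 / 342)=2166784000 / 2734347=792.43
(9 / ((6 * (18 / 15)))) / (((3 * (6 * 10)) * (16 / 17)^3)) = 4913 / 589824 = 0.01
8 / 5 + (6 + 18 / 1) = 128 / 5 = 25.60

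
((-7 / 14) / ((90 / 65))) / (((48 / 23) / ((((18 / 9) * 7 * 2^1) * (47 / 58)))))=-98371 / 25056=-3.93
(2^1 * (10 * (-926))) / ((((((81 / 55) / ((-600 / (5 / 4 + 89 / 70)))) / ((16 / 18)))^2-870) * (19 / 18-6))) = -16866060288000000000 / 3917503525711573717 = -4.31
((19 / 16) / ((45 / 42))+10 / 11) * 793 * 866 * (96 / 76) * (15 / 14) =2743174941 / 1463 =1875034.14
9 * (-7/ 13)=-63/ 13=-4.85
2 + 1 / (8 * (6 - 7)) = 15 / 8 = 1.88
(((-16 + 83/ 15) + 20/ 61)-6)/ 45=-14767/ 41175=-0.36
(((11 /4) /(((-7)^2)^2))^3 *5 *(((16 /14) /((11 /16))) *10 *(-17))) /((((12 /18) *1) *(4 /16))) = -1234200 /96889010407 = -0.00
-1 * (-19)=19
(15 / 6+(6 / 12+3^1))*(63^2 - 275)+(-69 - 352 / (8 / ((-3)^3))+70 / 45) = 209561 / 9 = 23284.56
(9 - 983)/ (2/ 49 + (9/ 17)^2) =-13792814/ 4547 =-3033.39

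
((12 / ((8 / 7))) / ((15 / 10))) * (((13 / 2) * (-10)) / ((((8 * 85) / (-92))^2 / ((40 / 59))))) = -96278 / 17051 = -5.65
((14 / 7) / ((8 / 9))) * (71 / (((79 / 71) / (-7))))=-317583 / 316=-1005.01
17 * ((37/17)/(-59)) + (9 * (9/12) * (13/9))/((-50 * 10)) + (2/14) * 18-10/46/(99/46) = 149139407/81774000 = 1.82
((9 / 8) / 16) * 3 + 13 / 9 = 1907 / 1152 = 1.66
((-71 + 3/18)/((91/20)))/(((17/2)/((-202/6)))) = 50500/819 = 61.66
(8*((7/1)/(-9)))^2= 3136/81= 38.72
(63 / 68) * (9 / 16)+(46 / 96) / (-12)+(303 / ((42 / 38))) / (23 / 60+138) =9219191 / 3744216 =2.46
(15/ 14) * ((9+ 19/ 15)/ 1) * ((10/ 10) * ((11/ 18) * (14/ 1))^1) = 847/ 9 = 94.11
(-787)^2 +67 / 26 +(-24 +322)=16111409 / 26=619669.58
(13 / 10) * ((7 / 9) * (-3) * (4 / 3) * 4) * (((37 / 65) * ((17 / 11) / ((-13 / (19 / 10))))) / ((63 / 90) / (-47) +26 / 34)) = 534735544 / 192760425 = 2.77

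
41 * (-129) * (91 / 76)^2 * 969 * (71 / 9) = -17621479421 / 304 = -57965392.83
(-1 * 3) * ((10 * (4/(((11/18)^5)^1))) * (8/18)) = -100776960/161051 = -625.75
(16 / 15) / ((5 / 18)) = 96 / 25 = 3.84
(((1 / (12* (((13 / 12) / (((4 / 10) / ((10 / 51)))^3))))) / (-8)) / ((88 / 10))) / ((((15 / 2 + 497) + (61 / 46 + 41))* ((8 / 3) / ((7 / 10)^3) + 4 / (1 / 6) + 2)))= -3139451217 / 6250545129400000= -0.00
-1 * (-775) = 775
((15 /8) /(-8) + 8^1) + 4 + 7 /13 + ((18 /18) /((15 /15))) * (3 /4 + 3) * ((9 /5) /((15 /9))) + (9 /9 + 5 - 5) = 72193 /4160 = 17.35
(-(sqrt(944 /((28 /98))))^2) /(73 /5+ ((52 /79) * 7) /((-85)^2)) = -1885840600 /8333679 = -226.29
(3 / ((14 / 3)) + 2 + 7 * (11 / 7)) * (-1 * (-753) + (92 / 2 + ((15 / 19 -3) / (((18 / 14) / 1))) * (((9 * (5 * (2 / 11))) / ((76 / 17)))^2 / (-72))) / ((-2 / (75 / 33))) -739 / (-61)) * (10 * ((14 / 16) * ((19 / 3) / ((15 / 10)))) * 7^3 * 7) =9708024607696758385 / 11255021184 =862550540.69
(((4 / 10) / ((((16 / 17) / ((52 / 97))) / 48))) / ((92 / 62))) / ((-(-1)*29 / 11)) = 904332 / 323495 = 2.80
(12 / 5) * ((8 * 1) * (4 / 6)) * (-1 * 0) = 0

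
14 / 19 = 0.74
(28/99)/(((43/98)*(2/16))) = 21952/4257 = 5.16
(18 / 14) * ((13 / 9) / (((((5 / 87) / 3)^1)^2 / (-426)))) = -377254098 / 175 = -2155737.70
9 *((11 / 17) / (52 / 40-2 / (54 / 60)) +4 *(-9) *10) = -4580550 / 1411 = -3246.31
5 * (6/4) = 15/2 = 7.50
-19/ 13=-1.46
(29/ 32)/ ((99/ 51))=493/ 1056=0.47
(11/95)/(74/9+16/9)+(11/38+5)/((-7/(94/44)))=-234481/146300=-1.60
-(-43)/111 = 43/111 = 0.39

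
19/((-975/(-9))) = 57/325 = 0.18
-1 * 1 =-1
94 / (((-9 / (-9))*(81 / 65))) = 6110 / 81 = 75.43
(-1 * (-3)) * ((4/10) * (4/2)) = 2.40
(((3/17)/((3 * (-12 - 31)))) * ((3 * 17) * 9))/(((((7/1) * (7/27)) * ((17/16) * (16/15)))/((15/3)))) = -54675/35819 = -1.53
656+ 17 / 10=6577 / 10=657.70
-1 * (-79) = 79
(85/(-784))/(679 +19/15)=-1275/7999936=-0.00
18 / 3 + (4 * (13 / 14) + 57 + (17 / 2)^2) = 138.96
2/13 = 0.15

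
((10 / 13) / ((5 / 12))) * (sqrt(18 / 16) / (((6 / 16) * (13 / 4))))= 192 * sqrt(2) / 169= 1.61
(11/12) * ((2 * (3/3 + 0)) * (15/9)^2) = 275/54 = 5.09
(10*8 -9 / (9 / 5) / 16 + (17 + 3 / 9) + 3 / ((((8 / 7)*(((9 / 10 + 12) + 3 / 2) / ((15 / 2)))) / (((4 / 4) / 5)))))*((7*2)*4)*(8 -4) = 261527 / 12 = 21793.92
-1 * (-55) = 55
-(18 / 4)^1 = -9 / 2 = -4.50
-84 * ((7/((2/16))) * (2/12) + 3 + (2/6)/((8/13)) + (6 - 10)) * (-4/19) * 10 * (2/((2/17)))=506940/19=26681.05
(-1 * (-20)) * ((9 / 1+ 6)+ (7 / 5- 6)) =208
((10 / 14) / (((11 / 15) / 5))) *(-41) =-15375 / 77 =-199.68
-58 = -58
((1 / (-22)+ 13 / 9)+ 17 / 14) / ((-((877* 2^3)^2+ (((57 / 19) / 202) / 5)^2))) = -1847401100 / 34798068837107037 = -0.00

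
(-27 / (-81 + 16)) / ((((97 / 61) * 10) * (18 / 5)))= 183 / 25220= 0.01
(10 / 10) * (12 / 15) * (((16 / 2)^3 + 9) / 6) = 1042 / 15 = 69.47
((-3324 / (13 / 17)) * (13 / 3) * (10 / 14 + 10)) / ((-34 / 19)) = 789450 / 7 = 112778.57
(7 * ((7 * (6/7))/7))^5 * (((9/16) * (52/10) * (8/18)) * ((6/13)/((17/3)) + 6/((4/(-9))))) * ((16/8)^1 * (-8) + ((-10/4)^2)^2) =-531814977/170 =-3128323.39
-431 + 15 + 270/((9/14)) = 4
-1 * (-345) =345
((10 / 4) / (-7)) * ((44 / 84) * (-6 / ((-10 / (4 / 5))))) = -22 / 245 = -0.09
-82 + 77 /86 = -6975 /86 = -81.10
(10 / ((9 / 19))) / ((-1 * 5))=-4.22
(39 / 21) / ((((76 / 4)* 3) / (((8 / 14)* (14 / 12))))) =26 / 1197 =0.02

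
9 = 9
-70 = -70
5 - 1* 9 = -4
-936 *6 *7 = -39312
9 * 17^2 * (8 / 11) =20808 / 11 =1891.64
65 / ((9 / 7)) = 455 / 9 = 50.56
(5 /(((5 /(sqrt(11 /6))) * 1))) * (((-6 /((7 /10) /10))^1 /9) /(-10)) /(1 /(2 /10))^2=2 * sqrt(66) /315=0.05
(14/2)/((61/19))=133/61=2.18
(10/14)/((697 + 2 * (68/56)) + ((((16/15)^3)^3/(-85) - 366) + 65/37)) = 604521826171875/283659787036384751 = 0.00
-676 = -676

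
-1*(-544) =544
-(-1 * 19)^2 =-361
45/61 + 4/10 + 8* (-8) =-19173/305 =-62.86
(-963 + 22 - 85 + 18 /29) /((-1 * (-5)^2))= 41.02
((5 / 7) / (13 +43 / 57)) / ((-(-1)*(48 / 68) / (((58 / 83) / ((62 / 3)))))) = 0.00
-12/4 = -3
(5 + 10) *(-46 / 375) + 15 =329 / 25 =13.16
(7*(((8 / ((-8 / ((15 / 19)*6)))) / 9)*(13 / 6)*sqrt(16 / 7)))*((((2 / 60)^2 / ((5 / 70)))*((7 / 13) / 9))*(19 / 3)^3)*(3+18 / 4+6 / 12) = -22.83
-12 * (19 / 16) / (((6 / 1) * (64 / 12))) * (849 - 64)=-44745 / 128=-349.57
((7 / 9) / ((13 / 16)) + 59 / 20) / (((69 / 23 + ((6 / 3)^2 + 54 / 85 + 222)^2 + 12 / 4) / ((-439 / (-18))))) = 5799907765 / 3126525867504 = 0.00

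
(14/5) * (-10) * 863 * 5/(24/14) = -211435/3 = -70478.33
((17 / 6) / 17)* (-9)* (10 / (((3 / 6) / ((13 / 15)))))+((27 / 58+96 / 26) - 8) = -22501 / 754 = -29.84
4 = 4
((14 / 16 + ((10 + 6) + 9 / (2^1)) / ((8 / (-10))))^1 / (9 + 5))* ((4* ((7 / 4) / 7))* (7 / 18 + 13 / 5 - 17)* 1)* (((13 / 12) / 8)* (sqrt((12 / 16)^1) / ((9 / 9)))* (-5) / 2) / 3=-180323* sqrt(3) / 129024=-2.42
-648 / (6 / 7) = -756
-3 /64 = -0.05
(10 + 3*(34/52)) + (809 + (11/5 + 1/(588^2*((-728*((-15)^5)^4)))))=823.16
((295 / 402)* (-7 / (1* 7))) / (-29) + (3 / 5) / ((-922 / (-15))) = 0.04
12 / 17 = 0.71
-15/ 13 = -1.15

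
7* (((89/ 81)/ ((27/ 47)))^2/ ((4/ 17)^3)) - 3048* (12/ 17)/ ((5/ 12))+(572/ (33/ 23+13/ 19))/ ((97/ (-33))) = -3844182945970131907/ 1168555088928960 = -3289.69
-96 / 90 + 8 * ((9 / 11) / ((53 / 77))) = 6712 / 795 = 8.44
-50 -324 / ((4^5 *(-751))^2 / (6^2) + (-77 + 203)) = -3696236983408 / 73924739639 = -50.00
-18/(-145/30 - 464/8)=108/377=0.29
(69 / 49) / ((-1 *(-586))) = 69 / 28714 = 0.00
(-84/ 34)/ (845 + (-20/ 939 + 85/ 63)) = -414099/ 141854290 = -0.00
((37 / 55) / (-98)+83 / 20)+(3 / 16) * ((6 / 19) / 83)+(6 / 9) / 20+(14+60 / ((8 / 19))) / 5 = 3618685351 / 102000360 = 35.48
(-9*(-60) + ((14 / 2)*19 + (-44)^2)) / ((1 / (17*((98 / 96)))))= 2173297 / 48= 45277.02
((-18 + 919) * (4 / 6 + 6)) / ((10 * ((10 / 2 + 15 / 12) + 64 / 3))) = 7208 / 331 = 21.78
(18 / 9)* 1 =2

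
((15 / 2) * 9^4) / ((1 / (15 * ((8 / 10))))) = 590490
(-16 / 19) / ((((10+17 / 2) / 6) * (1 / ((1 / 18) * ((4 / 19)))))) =-128 / 40071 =-0.00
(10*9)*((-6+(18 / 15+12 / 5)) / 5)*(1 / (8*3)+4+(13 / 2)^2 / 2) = -5436 / 5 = -1087.20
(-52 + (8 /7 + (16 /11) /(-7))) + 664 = 47196 /77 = 612.94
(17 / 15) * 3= 3.40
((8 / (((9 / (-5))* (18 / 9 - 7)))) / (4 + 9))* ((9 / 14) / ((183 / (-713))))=-2852 / 16653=-0.17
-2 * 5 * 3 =-30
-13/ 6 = -2.17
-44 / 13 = -3.38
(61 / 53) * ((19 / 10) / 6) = 1159 / 3180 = 0.36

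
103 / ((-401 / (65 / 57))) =-6695 / 22857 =-0.29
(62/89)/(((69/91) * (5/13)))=73346/30705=2.39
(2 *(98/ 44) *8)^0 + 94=95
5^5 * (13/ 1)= 40625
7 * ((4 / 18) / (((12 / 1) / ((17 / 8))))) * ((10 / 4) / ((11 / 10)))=2975 / 4752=0.63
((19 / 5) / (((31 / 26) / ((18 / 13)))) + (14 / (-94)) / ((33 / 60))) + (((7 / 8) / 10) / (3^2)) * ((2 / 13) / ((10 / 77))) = 3115484633 / 750063600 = 4.15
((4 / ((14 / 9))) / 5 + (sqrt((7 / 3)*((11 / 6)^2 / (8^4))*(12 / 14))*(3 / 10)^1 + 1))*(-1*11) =-583 / 35-121*sqrt(2) / 1280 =-16.79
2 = 2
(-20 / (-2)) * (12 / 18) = 20 / 3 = 6.67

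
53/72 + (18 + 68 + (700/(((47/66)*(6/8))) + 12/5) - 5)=23599583/16920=1394.77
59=59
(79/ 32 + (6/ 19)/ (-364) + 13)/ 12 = 285269/ 221312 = 1.29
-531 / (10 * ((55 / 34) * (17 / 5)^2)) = -531 / 187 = -2.84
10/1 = 10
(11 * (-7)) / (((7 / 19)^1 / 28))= -5852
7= 7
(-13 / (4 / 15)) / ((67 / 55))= -10725 / 268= -40.02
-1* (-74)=74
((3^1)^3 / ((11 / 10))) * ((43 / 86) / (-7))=-135 / 77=-1.75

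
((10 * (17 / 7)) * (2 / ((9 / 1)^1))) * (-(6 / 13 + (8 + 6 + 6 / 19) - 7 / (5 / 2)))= -1005856 / 15561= -64.64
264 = 264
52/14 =26/7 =3.71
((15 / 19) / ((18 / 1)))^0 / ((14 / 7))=1 / 2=0.50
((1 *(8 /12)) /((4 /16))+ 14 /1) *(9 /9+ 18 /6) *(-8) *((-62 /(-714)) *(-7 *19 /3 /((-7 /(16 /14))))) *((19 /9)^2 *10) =-27216512000 /1821771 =-14939.59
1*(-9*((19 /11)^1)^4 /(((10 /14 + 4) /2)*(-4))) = 2736741 /322102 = 8.50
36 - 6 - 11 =19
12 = 12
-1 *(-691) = 691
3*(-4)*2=-24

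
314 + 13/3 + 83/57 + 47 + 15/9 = 21002/57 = 368.46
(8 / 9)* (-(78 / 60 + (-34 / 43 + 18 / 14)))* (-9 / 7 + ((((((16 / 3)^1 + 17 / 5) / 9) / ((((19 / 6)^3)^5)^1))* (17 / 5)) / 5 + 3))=-2.74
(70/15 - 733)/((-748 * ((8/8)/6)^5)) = 1415880/187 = 7571.55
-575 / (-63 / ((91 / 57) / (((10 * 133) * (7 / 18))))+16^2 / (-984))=919425 / 32636621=0.03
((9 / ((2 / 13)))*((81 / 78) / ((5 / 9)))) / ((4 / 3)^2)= 61.51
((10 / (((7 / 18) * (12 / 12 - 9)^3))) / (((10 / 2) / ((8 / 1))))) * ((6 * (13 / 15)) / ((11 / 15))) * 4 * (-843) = 295893 / 154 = 1921.38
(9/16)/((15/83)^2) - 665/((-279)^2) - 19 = -55610951/31136400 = -1.79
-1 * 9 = -9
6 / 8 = 3 / 4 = 0.75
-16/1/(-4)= 4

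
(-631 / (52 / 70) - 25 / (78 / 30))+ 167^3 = 121071703 / 26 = 4656603.96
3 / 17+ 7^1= 122 / 17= 7.18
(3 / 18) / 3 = 0.06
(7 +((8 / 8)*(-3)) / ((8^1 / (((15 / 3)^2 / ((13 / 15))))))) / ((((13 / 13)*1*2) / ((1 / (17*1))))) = -397 / 3536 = -0.11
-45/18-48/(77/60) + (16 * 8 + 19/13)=179297/2002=89.56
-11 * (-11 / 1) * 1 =121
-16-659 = -675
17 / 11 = 1.55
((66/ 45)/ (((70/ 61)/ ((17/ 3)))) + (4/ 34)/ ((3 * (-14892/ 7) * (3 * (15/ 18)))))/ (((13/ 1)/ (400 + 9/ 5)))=223.85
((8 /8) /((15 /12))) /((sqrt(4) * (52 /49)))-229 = -29721 /130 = -228.62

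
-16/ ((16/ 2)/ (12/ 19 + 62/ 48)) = -877/ 228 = -3.85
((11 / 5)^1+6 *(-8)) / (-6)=229 / 30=7.63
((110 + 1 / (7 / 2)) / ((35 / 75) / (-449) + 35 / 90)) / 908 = 7799130 / 24904397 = 0.31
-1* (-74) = 74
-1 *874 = -874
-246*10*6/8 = -1845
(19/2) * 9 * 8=684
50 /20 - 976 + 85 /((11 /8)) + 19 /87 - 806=-3287225 /1914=-1717.46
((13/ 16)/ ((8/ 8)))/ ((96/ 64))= 13/ 24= 0.54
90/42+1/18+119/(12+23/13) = 244505/22554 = 10.84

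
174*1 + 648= 822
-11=-11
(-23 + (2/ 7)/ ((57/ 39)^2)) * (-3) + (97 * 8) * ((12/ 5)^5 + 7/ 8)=493851301814/ 7896875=62537.56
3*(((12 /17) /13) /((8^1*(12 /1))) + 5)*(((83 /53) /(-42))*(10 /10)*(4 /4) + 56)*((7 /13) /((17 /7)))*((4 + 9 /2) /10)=7709449251 /48726080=158.22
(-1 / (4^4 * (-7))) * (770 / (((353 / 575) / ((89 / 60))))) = 562925 / 542208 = 1.04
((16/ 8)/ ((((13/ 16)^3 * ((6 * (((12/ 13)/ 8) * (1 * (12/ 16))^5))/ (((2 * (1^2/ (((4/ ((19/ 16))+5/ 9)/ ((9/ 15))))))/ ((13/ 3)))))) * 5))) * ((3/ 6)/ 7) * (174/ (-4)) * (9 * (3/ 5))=-6933184512/ 1289913625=-5.37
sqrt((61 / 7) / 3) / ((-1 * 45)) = -sqrt(1281) / 945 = -0.04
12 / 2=6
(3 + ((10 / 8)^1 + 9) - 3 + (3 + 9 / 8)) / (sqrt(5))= 23*sqrt(5) / 8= 6.43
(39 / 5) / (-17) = -39 / 85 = -0.46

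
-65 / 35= -13 / 7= -1.86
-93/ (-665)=0.14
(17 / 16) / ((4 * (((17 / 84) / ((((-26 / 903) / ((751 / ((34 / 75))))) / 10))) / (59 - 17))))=-1547 / 16146500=-0.00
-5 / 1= -5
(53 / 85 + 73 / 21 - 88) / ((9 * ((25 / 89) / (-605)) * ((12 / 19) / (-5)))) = -15321476291 / 96390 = -158952.96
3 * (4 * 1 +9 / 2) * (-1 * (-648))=16524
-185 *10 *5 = -9250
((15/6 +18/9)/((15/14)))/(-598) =-21/2990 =-0.01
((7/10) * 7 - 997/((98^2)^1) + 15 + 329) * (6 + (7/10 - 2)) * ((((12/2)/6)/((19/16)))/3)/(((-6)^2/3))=787212071/20528550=38.35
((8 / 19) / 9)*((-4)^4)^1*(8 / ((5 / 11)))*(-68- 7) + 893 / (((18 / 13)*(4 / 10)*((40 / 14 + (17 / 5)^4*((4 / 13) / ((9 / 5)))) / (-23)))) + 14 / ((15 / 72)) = -51544974572321 / 2999440320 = -17184.86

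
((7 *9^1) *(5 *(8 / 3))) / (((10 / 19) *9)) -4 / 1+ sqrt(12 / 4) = sqrt(3)+ 520 / 3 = 175.07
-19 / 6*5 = -95 / 6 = -15.83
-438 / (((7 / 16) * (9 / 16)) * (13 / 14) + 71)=-224256 / 36469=-6.15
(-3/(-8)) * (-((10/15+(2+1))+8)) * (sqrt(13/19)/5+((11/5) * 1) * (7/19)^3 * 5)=-3.13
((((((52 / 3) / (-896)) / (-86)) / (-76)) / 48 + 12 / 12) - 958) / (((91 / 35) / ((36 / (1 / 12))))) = -159009.23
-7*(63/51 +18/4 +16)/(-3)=5173/102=50.72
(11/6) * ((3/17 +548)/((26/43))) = 4407887/2652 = 1662.10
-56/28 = -2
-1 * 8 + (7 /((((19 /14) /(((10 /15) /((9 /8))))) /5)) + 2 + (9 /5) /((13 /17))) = 388019 /33345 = 11.64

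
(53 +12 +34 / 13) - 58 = 125 / 13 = 9.62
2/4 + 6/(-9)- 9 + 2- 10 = -103/6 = -17.17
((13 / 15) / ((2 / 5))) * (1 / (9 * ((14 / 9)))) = 0.15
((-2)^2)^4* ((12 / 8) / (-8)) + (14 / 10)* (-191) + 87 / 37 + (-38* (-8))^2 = 17039046 / 185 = 92102.95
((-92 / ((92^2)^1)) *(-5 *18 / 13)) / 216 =5 / 14352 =0.00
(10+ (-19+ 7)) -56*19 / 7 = -154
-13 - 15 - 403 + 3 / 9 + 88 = -1028 / 3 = -342.67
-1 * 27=-27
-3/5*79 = -237/5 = -47.40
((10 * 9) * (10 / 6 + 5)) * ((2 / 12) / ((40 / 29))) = 145 / 2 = 72.50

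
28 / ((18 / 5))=70 / 9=7.78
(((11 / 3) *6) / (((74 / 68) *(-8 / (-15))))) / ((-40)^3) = -561 / 947200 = -0.00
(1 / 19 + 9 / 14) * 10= 925 / 133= 6.95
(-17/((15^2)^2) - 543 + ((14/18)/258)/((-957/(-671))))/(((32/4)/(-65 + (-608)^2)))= -25339070537024027/1010070000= -25086449.99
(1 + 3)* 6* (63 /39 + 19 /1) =6432 /13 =494.77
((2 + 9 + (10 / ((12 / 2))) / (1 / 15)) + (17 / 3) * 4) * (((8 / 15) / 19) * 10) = 2816 / 171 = 16.47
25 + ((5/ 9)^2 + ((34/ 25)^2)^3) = 625617438946/ 19775390625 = 31.64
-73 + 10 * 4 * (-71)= -2913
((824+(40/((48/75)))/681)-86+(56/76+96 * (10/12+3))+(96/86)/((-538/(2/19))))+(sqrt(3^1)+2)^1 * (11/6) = 11 * sqrt(3)/6+332405405723/299330826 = 1113.67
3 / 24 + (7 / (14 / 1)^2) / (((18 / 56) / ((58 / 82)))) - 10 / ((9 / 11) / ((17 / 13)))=-67283 / 4264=-15.78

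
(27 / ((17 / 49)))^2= 1750329 / 289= 6056.50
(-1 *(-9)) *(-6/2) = -27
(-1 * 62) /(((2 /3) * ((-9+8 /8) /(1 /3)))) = 31 /8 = 3.88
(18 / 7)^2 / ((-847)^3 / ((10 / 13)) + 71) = -3240 / 387070099661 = -0.00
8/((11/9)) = 72/11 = 6.55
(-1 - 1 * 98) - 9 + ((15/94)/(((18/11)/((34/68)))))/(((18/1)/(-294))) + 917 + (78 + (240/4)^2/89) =926.65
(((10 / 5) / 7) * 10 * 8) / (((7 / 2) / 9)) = 2880 / 49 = 58.78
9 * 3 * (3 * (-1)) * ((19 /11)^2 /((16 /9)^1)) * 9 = -2368521 /1936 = -1223.41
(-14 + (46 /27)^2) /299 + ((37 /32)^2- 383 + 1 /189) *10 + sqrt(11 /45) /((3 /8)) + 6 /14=-425890808857 /111601152 + 8 *sqrt(55) /45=-3814.87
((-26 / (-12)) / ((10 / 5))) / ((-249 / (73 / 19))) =-949 / 56772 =-0.02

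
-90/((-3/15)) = 450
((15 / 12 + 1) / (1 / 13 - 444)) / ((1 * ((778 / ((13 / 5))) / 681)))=-1035801 / 89796760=-0.01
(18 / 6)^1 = 3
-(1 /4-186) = 743 /4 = 185.75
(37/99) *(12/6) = 74/99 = 0.75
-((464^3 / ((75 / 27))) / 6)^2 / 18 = -1247434917281792 / 625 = -1995895867650.87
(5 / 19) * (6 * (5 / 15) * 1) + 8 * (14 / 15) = 2278 / 285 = 7.99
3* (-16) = -48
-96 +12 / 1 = -84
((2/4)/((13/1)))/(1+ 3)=1/104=0.01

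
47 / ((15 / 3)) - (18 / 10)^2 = 154 / 25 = 6.16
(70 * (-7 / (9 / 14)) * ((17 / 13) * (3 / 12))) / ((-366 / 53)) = 1545215 / 42822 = 36.08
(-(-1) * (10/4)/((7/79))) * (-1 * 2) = -395/7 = -56.43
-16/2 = -8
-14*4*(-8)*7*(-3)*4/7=-5376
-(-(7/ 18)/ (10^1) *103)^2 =-519841/ 32400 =-16.04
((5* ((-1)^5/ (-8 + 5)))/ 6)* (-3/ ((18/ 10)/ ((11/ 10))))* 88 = -1210/ 27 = -44.81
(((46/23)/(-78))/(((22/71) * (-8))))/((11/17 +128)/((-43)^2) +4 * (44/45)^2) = 1506426525/567071252176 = 0.00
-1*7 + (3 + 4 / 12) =-11 / 3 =-3.67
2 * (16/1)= 32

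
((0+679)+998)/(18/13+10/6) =65403/119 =549.61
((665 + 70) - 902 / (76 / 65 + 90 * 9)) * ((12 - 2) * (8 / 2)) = 18875600 / 643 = 29355.52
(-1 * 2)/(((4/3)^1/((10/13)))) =-15/13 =-1.15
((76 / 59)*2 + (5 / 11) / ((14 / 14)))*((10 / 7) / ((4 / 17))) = 23885 / 1298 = 18.40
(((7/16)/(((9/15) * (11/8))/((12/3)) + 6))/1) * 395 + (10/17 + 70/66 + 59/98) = 182558273/6065906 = 30.10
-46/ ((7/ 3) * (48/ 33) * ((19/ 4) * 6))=-253/ 532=-0.48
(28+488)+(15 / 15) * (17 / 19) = 516.89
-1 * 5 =-5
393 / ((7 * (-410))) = -393 / 2870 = -0.14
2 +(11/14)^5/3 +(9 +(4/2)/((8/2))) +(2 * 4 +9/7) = 33698219/1613472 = 20.89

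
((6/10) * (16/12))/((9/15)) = 4/3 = 1.33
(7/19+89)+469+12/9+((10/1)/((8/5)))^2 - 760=-147047/912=-161.24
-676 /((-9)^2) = -676 /81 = -8.35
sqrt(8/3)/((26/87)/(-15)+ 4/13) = 5655 * sqrt(6)/2441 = 5.67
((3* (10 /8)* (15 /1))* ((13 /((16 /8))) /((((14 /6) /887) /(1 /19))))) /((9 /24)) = 2594475 /133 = 19507.33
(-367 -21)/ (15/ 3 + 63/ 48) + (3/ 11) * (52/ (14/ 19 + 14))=-4705319/ 77770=-60.50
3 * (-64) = -192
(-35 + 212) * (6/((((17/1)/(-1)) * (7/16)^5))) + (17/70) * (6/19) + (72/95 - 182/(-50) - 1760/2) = -647777429874/135716525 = -4773.02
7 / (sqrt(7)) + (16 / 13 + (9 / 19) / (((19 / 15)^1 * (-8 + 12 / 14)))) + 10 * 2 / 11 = sqrt(7) + 1546933 / 516230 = 5.64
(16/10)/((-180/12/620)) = -992/15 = -66.13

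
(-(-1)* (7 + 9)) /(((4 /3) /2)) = 24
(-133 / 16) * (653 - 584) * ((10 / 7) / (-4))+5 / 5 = 6587 / 32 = 205.84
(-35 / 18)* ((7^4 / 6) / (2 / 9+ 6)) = -12005 / 96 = -125.05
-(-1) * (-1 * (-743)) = 743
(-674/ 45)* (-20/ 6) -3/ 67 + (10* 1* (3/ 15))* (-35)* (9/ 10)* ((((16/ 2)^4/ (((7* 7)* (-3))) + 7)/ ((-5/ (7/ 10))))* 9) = -145289731/ 90450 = -1606.30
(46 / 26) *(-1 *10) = -230 / 13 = -17.69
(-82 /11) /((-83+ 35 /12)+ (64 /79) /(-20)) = 388680 /4177657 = 0.09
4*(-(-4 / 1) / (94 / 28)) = 224 / 47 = 4.77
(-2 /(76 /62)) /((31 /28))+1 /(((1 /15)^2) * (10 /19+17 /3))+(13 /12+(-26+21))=2490263 /80484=30.94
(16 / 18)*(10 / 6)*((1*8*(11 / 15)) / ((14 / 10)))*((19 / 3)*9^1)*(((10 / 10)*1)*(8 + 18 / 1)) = 1738880 / 189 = 9200.42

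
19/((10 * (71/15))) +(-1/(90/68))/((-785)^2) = 1580612297/3937677750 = 0.40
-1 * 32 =-32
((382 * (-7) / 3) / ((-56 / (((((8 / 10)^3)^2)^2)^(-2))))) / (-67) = -11384487152099609375 / 226305881275367424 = -50.31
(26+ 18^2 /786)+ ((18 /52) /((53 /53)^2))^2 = 2349571 /88556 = 26.53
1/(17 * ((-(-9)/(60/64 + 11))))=191/2448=0.08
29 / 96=0.30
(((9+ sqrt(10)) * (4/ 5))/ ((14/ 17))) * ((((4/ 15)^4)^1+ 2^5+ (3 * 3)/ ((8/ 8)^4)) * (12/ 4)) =70579954 * sqrt(10)/ 590625+ 70579954/ 65625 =1453.40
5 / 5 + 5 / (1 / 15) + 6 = 82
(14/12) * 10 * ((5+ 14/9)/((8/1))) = 2065/216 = 9.56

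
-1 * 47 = -47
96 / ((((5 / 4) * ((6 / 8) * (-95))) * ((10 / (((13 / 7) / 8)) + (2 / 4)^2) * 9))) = -26624 / 9631575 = -0.00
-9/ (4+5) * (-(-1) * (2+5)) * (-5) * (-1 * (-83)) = 2905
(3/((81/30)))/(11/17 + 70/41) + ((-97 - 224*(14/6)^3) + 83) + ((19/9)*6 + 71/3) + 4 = -41631217/14769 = -2818.82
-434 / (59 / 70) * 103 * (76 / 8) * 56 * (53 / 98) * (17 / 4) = -64851994.75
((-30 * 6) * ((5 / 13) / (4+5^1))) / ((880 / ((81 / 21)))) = -0.03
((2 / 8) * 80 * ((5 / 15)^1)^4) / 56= 0.00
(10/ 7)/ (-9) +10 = 620/ 63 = 9.84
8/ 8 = 1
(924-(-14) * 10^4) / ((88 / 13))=458003 / 22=20818.32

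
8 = 8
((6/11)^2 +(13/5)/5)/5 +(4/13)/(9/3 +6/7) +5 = 27835898/5308875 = 5.24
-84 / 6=-14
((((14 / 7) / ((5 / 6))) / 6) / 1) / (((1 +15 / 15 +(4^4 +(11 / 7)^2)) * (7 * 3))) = 14 / 191445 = 0.00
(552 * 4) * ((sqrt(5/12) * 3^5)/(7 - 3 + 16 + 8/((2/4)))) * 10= 24840 * sqrt(15)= 96204.91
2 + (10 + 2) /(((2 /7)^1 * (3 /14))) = 198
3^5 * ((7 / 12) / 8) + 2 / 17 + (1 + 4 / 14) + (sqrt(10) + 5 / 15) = sqrt(10) + 222259 / 11424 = 22.62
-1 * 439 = -439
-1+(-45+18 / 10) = -221 / 5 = -44.20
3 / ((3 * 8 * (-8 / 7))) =-0.11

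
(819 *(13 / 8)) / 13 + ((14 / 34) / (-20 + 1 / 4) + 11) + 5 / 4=1231307 / 10744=114.60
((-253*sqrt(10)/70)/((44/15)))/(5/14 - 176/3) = 207*sqrt(10)/9796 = 0.07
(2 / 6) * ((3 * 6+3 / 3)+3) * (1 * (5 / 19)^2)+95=103435 / 1083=95.51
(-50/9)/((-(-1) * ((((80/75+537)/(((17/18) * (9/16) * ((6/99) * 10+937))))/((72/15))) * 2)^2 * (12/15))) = -34584105501125/1008904443008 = -34.28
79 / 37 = 2.14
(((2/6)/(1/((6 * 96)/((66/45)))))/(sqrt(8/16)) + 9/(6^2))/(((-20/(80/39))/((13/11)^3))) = -324480 * sqrt(2)/14641 - 169/3993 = -31.38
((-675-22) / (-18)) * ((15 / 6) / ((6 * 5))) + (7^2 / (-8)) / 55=9253 / 2970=3.12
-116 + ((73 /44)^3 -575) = -58473127 /85184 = -686.43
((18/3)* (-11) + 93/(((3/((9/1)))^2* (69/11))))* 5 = 7755/23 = 337.17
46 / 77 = 0.60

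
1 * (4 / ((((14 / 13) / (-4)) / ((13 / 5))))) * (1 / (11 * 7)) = -1352 / 2695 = -0.50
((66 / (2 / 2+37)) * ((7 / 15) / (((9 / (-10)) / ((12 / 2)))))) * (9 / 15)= -3.24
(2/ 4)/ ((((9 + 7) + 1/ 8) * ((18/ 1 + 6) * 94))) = 1/ 72756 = 0.00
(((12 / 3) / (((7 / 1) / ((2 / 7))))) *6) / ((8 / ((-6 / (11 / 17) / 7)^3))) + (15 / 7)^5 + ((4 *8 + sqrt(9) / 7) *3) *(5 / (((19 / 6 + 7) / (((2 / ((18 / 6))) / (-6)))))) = 54011704127 / 1364577137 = 39.58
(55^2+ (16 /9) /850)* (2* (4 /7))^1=92565064 /26775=3457.15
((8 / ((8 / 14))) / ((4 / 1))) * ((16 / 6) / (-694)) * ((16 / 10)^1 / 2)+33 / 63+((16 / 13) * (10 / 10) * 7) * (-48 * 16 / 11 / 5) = -208041831 / 1736735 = -119.79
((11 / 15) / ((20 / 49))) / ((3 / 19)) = 10241 / 900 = 11.38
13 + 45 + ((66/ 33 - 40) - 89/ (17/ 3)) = 73/ 17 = 4.29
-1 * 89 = -89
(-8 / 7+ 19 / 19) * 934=-934 / 7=-133.43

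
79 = 79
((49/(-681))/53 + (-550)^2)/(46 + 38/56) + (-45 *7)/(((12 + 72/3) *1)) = 1221179760227/188694204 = 6471.74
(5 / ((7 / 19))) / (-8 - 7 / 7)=-95 / 63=-1.51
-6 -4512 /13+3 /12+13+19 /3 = -52025 /156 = -333.49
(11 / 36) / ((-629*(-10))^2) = 11 / 1424307600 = 0.00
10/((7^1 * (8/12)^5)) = 1215/112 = 10.85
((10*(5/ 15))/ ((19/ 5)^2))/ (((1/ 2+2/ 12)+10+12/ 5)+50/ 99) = 20625/ 1212599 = 0.02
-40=-40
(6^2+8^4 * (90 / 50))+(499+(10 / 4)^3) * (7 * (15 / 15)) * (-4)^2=325234 / 5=65046.80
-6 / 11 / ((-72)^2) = -1 / 9504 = -0.00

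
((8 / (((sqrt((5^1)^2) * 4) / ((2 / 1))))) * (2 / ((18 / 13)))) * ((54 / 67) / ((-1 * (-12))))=26 / 335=0.08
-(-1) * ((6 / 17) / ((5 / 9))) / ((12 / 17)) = 9 / 10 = 0.90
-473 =-473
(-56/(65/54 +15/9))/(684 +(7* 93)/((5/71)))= -1008/512957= -0.00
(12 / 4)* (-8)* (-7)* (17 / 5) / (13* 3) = 952 / 65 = 14.65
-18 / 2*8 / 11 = -72 / 11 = -6.55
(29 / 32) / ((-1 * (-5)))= 29 / 160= 0.18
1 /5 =0.20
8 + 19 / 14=131 / 14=9.36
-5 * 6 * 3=-90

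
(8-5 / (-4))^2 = 1369 / 16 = 85.56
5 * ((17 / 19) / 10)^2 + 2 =14729 / 7220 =2.04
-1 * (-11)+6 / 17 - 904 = -15175 / 17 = -892.65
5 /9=0.56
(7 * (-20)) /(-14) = 10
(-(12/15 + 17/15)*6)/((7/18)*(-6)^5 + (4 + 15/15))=58/15095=0.00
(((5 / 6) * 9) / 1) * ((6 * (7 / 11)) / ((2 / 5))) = 1575 / 22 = 71.59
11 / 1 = 11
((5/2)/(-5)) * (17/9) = -17/18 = -0.94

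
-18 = -18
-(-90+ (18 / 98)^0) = 89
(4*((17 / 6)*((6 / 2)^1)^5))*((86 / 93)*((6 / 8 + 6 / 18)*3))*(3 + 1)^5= 262738944 / 31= 8475449.81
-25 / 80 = -5 / 16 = -0.31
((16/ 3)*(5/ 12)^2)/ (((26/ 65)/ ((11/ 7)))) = 1375/ 378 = 3.64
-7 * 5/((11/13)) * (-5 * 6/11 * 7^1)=95550/121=789.67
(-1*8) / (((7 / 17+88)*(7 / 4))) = -544 / 10521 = -0.05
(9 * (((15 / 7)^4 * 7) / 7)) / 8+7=590081 / 19208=30.72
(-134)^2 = 17956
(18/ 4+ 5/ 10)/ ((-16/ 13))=-4.06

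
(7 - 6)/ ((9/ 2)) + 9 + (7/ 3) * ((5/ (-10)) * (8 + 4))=-4.78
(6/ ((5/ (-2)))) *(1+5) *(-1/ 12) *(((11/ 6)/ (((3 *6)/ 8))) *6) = 88/ 15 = 5.87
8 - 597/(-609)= 8.98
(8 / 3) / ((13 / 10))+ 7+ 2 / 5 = 1843 / 195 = 9.45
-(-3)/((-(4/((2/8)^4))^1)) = -3/1024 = -0.00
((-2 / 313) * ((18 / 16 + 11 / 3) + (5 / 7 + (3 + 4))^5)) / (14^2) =-11021893381 / 12372910032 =-0.89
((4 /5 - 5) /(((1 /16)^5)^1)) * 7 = -154140672 /5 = -30828134.40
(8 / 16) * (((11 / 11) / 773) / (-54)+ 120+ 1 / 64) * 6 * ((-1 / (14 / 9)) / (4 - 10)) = 160310119 / 4155648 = 38.58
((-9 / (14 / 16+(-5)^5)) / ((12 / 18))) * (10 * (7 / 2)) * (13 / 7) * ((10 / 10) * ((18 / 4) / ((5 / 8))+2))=7176 / 2777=2.58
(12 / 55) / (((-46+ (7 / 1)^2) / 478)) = 1912 / 55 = 34.76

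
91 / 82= 1.11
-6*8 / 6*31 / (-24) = 31 / 3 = 10.33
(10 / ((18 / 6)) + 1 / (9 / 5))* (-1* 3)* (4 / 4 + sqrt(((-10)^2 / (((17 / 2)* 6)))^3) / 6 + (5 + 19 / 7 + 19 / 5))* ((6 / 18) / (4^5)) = -73 / 1536 - 4375* sqrt(51) / 17978112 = -0.05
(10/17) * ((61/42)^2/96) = 18605/1439424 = 0.01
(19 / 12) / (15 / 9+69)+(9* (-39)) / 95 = -295843 / 80560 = -3.67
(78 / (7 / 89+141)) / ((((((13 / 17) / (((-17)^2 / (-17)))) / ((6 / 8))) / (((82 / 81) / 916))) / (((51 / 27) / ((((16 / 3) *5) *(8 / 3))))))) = -0.00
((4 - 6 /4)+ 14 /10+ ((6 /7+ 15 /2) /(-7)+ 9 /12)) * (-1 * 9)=-30483 /980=-31.11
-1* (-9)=9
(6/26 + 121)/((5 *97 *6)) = 788/18915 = 0.04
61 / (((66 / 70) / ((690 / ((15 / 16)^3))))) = 80453632 / 1485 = 54177.53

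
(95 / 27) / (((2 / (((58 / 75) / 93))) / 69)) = 1.01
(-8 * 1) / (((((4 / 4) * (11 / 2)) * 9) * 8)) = -0.02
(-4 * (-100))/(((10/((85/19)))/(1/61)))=3400/1159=2.93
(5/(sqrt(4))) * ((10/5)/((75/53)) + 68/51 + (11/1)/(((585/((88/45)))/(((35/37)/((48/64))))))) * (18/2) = 62.84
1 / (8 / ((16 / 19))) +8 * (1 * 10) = 80.11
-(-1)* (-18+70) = 52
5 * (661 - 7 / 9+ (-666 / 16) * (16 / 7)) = 2825.40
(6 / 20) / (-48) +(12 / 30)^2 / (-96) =-19 / 2400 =-0.01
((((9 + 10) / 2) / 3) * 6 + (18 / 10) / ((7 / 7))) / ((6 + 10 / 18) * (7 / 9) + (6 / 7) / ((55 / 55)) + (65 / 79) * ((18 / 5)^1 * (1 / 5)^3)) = 116461800 / 33480553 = 3.48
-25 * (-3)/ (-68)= -75/ 68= -1.10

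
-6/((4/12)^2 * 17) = -54/17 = -3.18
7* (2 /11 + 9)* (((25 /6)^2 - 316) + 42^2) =37296371 /396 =94182.76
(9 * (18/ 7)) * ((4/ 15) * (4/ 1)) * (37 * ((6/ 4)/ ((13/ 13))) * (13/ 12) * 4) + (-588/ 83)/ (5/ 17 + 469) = 68797054974/ 11588045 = 5936.90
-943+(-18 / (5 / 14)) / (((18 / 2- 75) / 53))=-49639 / 55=-902.53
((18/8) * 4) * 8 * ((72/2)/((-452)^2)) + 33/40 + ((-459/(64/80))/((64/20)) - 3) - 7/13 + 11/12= -28856543921/159357120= -181.08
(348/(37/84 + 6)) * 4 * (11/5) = 1286208/2705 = 475.49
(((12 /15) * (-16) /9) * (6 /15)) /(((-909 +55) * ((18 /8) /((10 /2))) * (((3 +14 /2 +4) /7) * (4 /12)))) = 128 /57645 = 0.00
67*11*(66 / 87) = 16214 / 29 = 559.10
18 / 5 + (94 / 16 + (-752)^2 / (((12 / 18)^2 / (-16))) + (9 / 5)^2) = -4071626257 / 200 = -20358131.28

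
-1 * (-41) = 41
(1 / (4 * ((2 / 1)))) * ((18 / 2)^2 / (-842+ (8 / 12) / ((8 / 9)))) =-81 / 6730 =-0.01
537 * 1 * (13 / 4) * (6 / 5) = 20943 / 10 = 2094.30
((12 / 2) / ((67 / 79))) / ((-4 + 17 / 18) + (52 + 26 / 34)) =145044 / 1019137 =0.14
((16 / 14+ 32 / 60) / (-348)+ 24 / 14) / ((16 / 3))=976 / 3045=0.32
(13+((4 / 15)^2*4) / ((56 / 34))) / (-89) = -20747 / 140175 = -0.15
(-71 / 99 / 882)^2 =5041 / 7624433124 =0.00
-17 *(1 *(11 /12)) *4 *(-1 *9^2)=5049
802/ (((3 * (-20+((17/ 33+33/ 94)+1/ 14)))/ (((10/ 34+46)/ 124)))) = -1142109353/ 218135840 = -5.24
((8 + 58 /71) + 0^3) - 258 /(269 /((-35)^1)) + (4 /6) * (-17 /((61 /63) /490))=-5693.02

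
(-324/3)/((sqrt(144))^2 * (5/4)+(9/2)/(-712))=-5696/9493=-0.60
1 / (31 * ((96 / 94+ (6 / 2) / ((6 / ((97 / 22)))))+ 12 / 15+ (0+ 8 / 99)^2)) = 9212940 / 1151644327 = 0.01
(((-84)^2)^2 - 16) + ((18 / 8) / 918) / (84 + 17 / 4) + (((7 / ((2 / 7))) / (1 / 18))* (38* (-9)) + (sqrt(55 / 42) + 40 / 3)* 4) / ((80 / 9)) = 3* sqrt(2310) / 280 + 35840486557043 / 720120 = 49770159.04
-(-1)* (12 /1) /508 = 3 /127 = 0.02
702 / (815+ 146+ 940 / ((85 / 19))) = 11934 / 19909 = 0.60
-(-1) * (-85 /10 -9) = -35 /2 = -17.50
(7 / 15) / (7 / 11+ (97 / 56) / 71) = 306152 / 433485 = 0.71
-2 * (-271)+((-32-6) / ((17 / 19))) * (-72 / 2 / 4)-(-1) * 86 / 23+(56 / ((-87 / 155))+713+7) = 52665266 / 34017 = 1548.20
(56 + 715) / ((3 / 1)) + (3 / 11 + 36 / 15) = 14282 / 55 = 259.67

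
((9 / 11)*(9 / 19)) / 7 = 0.06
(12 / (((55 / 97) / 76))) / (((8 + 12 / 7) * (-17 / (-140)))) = 4334736 / 3179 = 1363.55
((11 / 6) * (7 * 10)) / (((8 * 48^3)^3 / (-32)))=-385 / 64925062108545024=-0.00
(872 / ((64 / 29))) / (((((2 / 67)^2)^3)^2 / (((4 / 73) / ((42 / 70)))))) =129327872287722307169786605 / 1794048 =72087186233435397029.39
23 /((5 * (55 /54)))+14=5092 /275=18.52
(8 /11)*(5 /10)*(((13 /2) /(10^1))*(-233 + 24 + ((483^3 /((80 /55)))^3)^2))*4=857008495887176824647993303926309008607992572000698923 /4194304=204326747867387968217848100000000000000000000000.00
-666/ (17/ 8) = -5328/ 17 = -313.41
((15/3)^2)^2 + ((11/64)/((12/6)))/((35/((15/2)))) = 1120033/1792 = 625.02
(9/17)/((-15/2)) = -6/85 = -0.07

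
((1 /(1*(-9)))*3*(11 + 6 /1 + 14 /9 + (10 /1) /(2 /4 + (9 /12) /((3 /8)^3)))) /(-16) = 9175 /22896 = 0.40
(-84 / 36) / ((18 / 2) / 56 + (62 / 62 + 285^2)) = -392 / 13645995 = -0.00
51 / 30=17 / 10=1.70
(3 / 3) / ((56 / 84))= 3 / 2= 1.50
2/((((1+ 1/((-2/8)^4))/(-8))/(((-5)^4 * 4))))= -40000/257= -155.64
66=66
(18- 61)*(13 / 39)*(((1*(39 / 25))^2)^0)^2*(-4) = 172 / 3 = 57.33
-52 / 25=-2.08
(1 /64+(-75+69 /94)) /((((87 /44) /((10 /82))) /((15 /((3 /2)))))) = -61419875 /1341192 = -45.79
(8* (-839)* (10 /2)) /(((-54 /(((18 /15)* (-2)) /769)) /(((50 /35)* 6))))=-268480 /16149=-16.63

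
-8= -8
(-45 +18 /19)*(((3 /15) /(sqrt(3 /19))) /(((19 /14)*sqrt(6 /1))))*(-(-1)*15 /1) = -5859*sqrt(38) /361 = -100.05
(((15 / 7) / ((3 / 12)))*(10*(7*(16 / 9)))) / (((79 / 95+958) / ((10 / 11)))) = 3040000 / 3005937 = 1.01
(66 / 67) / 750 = 11 / 8375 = 0.00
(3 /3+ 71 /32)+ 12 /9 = 437 /96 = 4.55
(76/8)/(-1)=-19/2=-9.50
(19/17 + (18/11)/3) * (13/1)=4043/187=21.62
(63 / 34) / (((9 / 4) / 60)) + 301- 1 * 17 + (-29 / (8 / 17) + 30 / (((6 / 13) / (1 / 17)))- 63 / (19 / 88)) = -41807 / 2584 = -16.18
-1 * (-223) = 223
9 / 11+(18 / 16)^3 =12627 / 5632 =2.24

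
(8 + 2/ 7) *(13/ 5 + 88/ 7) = 30798/ 245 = 125.71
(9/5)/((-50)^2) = 9/12500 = 0.00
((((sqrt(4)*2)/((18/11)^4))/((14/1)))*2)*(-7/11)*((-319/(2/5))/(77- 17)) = 424589/629856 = 0.67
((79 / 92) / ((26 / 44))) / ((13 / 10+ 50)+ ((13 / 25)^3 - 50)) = 13578125 / 13460681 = 1.01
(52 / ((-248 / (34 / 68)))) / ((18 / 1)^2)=-13 / 40176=-0.00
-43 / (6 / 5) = -215 / 6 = -35.83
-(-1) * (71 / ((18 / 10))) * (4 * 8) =11360 / 9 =1262.22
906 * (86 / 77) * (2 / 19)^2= 311664 / 27797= 11.21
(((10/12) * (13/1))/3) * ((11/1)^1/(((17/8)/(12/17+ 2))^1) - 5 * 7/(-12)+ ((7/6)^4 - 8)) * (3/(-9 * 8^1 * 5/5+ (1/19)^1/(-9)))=-712094825/439215264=-1.62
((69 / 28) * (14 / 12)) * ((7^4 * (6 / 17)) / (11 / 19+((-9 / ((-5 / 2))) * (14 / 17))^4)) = 9665440089375 / 308786436716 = 31.30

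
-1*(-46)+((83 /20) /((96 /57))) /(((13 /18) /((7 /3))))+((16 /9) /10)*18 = 237789 /4160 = 57.16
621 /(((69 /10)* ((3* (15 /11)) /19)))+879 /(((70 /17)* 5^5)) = 91452443 /218750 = 418.07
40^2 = 1600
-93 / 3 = -31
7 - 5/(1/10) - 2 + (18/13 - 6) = -645/13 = -49.62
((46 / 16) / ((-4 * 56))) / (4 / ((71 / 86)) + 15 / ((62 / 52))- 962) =0.00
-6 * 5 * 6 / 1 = -180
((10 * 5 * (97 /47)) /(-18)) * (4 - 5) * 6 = 4850 /141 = 34.40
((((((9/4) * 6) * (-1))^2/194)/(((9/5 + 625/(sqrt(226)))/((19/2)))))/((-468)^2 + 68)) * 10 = -352161675/828597130367024 + 1082109375 * sqrt(226)/1657194260734048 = 0.00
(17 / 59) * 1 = 0.29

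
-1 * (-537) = 537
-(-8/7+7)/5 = -41/35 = -1.17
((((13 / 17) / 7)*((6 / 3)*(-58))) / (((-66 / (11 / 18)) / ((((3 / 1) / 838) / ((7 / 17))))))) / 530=377 / 195865740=0.00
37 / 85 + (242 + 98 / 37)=770789 / 3145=245.08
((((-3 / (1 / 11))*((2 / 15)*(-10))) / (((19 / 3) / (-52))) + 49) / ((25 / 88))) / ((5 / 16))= -8353664 / 2375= -3517.33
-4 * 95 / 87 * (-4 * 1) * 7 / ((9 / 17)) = 180880 / 783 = 231.01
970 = 970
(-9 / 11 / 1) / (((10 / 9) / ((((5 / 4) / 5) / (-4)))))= 81 / 1760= 0.05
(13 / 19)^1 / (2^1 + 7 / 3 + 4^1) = 0.08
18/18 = 1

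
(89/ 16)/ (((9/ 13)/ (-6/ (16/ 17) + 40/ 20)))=-35.15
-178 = -178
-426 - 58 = -484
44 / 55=4 / 5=0.80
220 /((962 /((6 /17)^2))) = 3960 /139009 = 0.03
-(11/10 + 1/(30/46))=-2.63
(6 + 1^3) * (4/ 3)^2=112/ 9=12.44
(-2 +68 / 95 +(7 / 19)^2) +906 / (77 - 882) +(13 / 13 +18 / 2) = 2245231 / 290605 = 7.73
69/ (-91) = -69/ 91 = -0.76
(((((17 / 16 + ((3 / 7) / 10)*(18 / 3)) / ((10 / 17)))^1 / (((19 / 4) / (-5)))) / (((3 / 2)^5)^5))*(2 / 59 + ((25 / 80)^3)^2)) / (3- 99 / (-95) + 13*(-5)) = 433125844841 / 8105783053193850276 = 0.00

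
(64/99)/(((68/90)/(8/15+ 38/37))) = 27712/20757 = 1.34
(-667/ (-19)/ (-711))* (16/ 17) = -0.05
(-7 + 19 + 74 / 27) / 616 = 199 / 8316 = 0.02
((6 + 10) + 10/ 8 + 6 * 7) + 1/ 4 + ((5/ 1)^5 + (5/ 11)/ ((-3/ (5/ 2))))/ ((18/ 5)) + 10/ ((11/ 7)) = 1109371/ 1188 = 933.81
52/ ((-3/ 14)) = -728/ 3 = -242.67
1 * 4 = 4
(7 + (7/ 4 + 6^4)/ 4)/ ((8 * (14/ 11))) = 58333/ 1792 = 32.55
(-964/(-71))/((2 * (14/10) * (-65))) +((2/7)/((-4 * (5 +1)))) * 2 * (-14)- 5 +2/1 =-53134/19383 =-2.74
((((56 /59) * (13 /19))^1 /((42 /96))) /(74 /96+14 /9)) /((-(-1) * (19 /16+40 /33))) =0.27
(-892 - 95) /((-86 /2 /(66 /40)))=32571 /860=37.87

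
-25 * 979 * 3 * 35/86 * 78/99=-1012375/43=-23543.60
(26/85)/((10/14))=0.43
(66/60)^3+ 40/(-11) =-25359/11000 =-2.31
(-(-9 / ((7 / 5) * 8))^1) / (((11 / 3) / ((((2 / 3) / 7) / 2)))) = 45 / 4312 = 0.01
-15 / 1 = -15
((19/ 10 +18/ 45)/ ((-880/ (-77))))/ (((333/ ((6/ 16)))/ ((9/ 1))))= 483/ 236800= 0.00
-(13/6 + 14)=-16.17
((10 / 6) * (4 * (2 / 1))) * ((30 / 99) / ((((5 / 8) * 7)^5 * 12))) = 131072 / 623959875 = 0.00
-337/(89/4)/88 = -337/1958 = -0.17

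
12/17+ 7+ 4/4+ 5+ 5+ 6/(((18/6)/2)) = 386/17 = 22.71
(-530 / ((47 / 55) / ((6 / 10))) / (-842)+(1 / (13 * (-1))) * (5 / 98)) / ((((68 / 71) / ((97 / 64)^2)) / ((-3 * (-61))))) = 1349920893725715 / 7021311524864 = 192.26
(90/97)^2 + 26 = 252734/9409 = 26.86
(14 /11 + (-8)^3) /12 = -2809 /66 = -42.56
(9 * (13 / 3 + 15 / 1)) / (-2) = -87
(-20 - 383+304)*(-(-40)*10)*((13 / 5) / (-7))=102960 / 7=14708.57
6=6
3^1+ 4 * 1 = 7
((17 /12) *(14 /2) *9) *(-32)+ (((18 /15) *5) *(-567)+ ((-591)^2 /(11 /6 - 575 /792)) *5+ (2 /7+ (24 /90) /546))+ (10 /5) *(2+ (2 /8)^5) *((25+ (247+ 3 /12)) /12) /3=1570913.67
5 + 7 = 12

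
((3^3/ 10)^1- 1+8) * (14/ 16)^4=232897/ 40960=5.69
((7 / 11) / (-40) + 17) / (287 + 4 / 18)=1431 / 24200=0.06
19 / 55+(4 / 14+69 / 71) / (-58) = 513319 / 1585430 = 0.32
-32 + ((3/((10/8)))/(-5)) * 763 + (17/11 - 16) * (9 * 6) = -324166/275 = -1178.79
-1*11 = -11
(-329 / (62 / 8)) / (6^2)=-329 / 279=-1.18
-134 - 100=-234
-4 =-4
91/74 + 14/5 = 1491/370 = 4.03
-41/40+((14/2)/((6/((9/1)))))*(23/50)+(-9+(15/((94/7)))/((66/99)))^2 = 50765323/883600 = 57.45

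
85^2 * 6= 43350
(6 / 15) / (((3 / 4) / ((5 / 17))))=8 / 51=0.16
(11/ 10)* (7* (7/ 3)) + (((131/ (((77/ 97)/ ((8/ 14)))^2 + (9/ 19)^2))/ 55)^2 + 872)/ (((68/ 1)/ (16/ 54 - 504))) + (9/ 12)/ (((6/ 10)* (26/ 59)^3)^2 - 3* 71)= -28832577631061125709675275301561285723/ 4469923327628630291864024281110300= -6450.35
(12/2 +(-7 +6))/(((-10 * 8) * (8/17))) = -17/128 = -0.13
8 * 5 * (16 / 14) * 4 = 1280 / 7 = 182.86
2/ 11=0.18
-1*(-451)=451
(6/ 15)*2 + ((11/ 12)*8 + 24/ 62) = 3962/ 465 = 8.52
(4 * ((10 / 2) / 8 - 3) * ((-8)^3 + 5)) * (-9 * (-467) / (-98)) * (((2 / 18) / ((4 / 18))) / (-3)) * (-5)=-67479165 / 392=-172140.73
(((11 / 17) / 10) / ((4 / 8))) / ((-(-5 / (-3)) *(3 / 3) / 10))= -66 / 85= -0.78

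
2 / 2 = 1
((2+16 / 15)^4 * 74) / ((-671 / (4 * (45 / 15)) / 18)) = -2106.83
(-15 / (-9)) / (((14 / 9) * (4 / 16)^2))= 120 / 7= 17.14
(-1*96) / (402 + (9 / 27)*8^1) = -144 / 607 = -0.24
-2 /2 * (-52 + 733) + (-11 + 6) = -686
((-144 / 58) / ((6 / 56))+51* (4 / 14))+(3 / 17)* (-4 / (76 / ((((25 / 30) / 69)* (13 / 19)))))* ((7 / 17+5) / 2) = -546488497 / 63536361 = -8.60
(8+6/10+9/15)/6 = 1.53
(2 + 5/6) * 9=51/2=25.50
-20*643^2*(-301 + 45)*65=137595827200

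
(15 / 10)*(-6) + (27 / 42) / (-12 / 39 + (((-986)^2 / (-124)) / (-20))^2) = -16126839092073 / 1791871843097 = -9.00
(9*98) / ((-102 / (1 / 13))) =-147 / 221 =-0.67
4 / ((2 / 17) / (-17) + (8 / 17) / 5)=45.87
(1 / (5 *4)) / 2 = 1 / 40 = 0.02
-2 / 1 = -2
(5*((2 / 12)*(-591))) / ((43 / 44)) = -21670 / 43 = -503.95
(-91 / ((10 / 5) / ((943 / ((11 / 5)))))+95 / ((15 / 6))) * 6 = -1284687 / 11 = -116789.73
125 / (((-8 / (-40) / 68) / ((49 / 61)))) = 2082500 / 61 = 34139.34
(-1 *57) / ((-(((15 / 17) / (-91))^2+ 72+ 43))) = 136412913 / 275219260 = 0.50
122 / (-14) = -61 / 7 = -8.71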